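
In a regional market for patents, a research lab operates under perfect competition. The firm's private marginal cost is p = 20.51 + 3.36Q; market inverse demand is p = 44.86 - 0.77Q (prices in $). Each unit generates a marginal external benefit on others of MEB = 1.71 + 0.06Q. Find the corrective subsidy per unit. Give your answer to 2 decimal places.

Social marginal cost = private MC − MEB = 18.80 + 3.30Q.
Set SMC = demand: 18.80 + 3.30Q = 44.86 - 0.77Q → Q* = 6.4029.
The Pigouvian subsidy equals MEB at Q*: 1.71 + 0.06×6.4029 = 2.0942.

subsidy = $2.09 per unit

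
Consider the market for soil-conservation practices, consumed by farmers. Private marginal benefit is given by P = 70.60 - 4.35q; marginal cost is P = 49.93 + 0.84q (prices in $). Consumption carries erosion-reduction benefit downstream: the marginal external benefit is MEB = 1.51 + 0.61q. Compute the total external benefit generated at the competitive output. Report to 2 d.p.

Market equilibrium (private): 49.93 + 0.84q = 70.60 - 4.35q → q_m = 3.9827.
Total external benefit = ∫₀^{q_m} (1.51 + 0.61q) dq = 1.51×3.9827 + ½×0.61×3.9827² = 10.8518.

$10.85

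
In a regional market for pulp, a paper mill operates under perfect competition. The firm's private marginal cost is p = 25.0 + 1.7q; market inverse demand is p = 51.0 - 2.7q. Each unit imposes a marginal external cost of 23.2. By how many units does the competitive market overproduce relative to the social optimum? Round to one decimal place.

Market equilibrium (private): 25.0 + 1.7q = 51.0 - 2.7q → q_m = 5.9091.
Social marginal cost = private MC + MEC = 48.2 + 1.7q.
Set SMC = demand: 48.2 + 1.7q = 51.0 - 2.7q → q* = 0.6364.
Gap = |5.9091 − 0.6364| = 5.2727.

5.3 units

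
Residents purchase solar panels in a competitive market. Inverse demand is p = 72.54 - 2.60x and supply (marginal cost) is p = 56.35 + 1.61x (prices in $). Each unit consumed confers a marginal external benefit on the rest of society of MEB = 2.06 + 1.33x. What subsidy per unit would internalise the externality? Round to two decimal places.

subsidy = $10.49 per unit

Social marginal benefit = demand + MEB = 74.60 - 1.27x.
Set SMB = MC: 74.60 - 1.27x = 56.35 + 1.61x → x* = 6.3368.
The Pigouvian subsidy equals MEB at x*: 2.06 + 1.33×6.3368 = 10.4879.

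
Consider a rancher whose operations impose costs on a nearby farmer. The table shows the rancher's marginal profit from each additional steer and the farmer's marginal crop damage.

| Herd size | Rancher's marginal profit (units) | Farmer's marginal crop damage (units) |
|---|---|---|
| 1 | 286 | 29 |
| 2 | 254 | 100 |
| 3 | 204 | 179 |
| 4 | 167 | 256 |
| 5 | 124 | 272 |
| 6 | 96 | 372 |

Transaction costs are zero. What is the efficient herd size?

Bargaining reaches the level where marginal profit last exceeds marginal crop damage.
That holds through level 3 (204 ≥ 179) but not at 4 (167 < 256).

3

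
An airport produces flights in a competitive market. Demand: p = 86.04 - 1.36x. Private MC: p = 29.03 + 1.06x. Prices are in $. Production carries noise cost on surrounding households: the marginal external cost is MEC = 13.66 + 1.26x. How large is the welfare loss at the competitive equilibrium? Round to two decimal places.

DWL = $255.25

Market equilibrium (private): 29.03 + 1.06x = 86.04 - 1.36x → x_m = 23.5579.
Social marginal cost = private MC + MEC = 42.69 + 2.32x.
Set SMC = demand: 42.69 + 2.32x = 86.04 - 1.36x → x* = 11.7799.
Height of the DWL triangle at x_m is SMC(x_m) − demand(x_m) = MEC(x_m) = 43.3429.
DWL = ½ × 11.7780 × 43.3429 = 255.2463.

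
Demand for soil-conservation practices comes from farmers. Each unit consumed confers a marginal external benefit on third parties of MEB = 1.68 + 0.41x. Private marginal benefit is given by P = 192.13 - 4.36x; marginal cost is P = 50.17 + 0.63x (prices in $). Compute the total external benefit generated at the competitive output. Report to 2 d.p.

$213.71

Market equilibrium (private): 50.17 + 0.63x = 192.13 - 4.36x → x_m = 28.4489.
Total external benefit = ∫₀^{x_m} (1.68 + 0.41x) dx = 1.68×28.4489 + ½×0.41×28.4489² = 213.7088.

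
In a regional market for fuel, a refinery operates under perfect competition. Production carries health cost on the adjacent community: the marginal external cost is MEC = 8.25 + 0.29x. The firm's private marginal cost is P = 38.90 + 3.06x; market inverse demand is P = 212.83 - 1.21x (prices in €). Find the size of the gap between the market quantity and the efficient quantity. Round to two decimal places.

4.40 units

Market equilibrium (private): 38.90 + 3.06x = 212.83 - 1.21x → x_m = 40.7330.
Social marginal cost = private MC + MEC = 47.15 + 3.35x.
Set SMC = demand: 47.15 + 3.35x = 212.83 - 1.21x → x* = 36.3333.
Gap = |40.7330 − 36.3333| = 4.3997.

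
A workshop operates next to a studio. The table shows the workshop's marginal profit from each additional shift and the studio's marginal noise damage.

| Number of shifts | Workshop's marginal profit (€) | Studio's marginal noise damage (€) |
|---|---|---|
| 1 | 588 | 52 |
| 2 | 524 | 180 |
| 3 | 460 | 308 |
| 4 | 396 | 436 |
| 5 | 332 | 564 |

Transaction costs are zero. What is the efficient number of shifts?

Bargaining reaches the level where marginal profit last exceeds marginal noise damage.
That holds through level 3 (460 ≥ 308) but not at 4 (396 < 436).

3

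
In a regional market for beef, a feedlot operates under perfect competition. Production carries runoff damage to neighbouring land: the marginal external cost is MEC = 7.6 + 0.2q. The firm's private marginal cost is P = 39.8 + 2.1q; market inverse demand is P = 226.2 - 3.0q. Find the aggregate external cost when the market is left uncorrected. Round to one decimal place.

411.4

Market equilibrium (private): 39.8 + 2.1q = 226.2 - 3.0q → q_m = 36.5490.
Total external cost = ∫₀^{q_m} (7.6 + 0.2q) dq = 7.6×36.5490 + ½×0.2×36.5490² = 411.3553.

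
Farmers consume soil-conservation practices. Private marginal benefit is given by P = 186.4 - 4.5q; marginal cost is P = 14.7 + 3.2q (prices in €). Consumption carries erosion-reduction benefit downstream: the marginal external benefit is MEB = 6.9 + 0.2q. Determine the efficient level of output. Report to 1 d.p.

q* = 23.8

Social marginal benefit = demand + MEB = 193.3 - 4.3q.
Set SMB = MC: 193.3 - 4.3q = 14.7 + 3.2q → q* = 23.8133.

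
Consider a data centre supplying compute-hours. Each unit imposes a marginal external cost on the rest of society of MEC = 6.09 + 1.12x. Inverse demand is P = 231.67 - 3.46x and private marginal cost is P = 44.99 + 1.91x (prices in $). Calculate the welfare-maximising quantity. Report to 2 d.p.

Social marginal cost = private MC + MEC = 51.08 + 3.03x.
Set SMC = demand: 51.08 + 3.03x = 231.67 - 3.46x → x* = 27.8259.

x* = 27.83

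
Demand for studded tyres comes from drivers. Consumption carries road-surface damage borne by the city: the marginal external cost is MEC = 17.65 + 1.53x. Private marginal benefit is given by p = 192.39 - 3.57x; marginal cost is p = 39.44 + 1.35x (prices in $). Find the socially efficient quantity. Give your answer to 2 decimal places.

x* = 20.98

Social marginal benefit = demand − MEC = 174.74 - 5.10x.
Set SMB = MC: 174.74 - 5.10x = 39.44 + 1.35x → x* = 20.9767.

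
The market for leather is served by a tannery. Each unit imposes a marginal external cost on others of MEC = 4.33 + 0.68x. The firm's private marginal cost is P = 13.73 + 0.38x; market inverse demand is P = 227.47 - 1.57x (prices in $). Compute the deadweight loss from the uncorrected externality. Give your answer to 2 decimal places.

DWL = $1182.45

Market equilibrium (private): 13.73 + 0.38x = 227.47 - 1.57x → x_m = 109.6103.
Social marginal cost = private MC + MEC = 18.06 + 1.06x.
Set SMC = demand: 18.06 + 1.06x = 227.47 - 1.57x → x* = 79.6236.
Between x* and x_m the wedge SMC − demand runs linearly from 0 to MEC(x_m), so the loss is a triangle.
DWL = ½ × 29.9867 × 78.8650 = 1182.4505.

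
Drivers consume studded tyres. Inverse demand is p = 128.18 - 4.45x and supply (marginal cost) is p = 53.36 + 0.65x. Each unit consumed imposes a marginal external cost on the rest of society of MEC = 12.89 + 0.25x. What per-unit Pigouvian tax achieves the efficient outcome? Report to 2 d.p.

tax = 15.78 per unit

Social marginal benefit = demand − MEC = 115.29 - 4.70x.
Set SMB = MC: 115.29 - 4.70x = 53.36 + 0.65x → x* = 11.5757.
The Pigouvian tax equals MEC at x*: 12.89 + 0.25×11.5757 = 15.7839.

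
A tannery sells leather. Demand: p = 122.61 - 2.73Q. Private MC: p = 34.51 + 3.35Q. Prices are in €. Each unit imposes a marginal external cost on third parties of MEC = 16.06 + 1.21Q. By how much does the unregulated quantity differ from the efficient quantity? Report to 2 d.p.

Market equilibrium (private): 34.51 + 3.35Q = 122.61 - 2.73Q → Q_m = 14.4901.
Social marginal cost = private MC + MEC = 50.57 + 4.56Q.
Set SMC = demand: 50.57 + 4.56Q = 122.61 - 2.73Q → Q* = 9.8820.
Gap = |14.4901 − 9.8820| = 4.6081.

4.61 units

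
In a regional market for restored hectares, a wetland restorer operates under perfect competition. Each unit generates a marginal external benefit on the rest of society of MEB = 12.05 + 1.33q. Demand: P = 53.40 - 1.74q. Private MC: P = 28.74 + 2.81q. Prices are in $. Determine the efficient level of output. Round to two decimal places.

q* = 11.40

Social marginal cost = private MC − MEB = 16.69 + 1.48q.
Set SMC = demand: 16.69 + 1.48q = 53.40 - 1.74q → q* = 11.4006.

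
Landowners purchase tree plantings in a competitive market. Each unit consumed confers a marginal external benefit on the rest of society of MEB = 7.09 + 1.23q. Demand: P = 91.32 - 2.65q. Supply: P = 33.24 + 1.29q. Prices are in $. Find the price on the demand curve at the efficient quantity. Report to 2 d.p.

Social marginal benefit = demand + MEB = 98.41 - 1.42q.
Set SMB = MC: 98.41 - 1.42q = 33.24 + 1.29q → q* = 24.0480.
Consumer price on the demand curve at q*: 91.32 − 2.65×24.0480 = 27.5928.

P = $27.59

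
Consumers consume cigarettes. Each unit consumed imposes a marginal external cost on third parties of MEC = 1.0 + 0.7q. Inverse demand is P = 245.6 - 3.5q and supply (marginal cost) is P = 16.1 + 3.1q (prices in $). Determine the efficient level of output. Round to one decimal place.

Social marginal benefit = demand − MEC = 244.6 - 4.2q.
Set SMB = MC: 244.6 - 4.2q = 16.1 + 3.1q → q* = 31.3014.

q* = 31.3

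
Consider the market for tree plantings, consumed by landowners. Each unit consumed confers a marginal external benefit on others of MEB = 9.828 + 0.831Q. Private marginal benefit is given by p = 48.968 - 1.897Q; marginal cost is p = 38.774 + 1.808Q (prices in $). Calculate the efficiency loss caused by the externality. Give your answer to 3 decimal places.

DWL = $25.532

Market equilibrium (private): 38.774 + 1.808Q = 48.968 - 1.897Q → Q_m = 2.7514.
Social marginal benefit = demand + MEB = 58.796 - 1.066Q.
Set SMB = MC: 58.796 - 1.066Q = 38.774 + 1.808Q → Q* = 6.9666.
The loss is the area between SMB and MC from Q* to Q_m; with linear curves that's a triangle of height MEB(Q_m).
DWL = ½ × 4.2152 × 12.1144 = 25.5323.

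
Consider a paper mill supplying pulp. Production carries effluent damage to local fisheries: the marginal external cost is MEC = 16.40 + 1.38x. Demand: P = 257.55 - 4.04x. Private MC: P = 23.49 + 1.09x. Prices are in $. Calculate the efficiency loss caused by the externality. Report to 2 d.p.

Market equilibrium (private): 23.49 + 1.09x = 257.55 - 4.04x → x_m = 45.6257.
Social marginal cost = private MC + MEC = 39.89 + 2.47x.
Set SMC = demand: 39.89 + 2.47x = 257.55 - 4.04x → x* = 33.4347.
The welfare-loss triangle has base |x_m − x*| and height MEC(x_m) (the vertical gap between SMC and demand is zero at x* and MEC at x_m).
DWL = ½ × 12.1910 × 79.3635 = 483.7602.

DWL = $483.76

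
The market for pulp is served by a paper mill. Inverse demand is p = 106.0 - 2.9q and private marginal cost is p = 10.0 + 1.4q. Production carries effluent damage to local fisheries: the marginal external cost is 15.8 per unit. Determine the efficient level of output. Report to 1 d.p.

q* = 18.7

Social marginal cost = private MC + MEC = 25.8 + 1.4q.
Set SMC = demand: 25.8 + 1.4q = 106.0 - 2.9q → q* = 18.6512.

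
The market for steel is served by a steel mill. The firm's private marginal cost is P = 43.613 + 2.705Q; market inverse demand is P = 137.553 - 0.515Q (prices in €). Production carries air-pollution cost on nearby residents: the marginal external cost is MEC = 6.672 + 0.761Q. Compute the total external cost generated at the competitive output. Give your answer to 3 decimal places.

Market equilibrium (private): 43.613 + 2.705Q = 137.553 - 0.515Q → Q_m = 29.1739.
Total external cost = ∫₀^{Q_m} (6.672 + 0.761Q) dQ = 6.672×29.1739 + ½×0.761×29.1739² = 518.4981.

€518.498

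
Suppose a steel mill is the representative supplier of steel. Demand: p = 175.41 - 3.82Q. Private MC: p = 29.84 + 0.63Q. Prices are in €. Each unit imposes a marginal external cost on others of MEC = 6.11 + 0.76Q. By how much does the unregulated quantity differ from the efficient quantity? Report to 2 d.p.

Market equilibrium (private): 29.84 + 0.63Q = 175.41 - 3.82Q → Q_m = 32.7124.
Social marginal cost = private MC + MEC = 35.95 + 1.39Q.
Set SMC = demand: 35.95 + 1.39Q = 175.41 - 3.82Q → Q* = 26.7678.
Gap = |32.7124 − 26.7678| = 5.9446.

5.94 units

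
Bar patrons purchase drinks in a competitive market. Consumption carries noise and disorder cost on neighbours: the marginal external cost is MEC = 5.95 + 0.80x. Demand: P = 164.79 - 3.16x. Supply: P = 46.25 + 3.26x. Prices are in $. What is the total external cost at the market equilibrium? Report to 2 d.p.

Market equilibrium (private): 46.25 + 3.26x = 164.79 - 3.16x → x_m = 18.4642.
Total external cost = ∫₀^{x_m} (5.95 + 0.80x) dx = 5.95×18.4642 + ½×0.80×18.4642² = 246.2327.

$246.23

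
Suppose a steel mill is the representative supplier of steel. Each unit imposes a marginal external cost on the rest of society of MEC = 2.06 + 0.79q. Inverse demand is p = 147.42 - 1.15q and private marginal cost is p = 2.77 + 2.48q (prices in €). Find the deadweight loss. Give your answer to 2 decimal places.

Market equilibrium (private): 2.77 + 2.48q = 147.42 - 1.15q → q_m = 39.8485.
Social marginal cost = private MC + MEC = 4.83 + 3.27q.
Set SMC = demand: 4.83 + 3.27q = 147.42 - 1.15q → q* = 32.2602.
The loss is the area between SMC and demand from q* to q_m; with linear curves that's a triangle of height MEC(q_m).
DWL = ½ × 7.5883 × 33.5403 = 127.2569.

DWL = €127.26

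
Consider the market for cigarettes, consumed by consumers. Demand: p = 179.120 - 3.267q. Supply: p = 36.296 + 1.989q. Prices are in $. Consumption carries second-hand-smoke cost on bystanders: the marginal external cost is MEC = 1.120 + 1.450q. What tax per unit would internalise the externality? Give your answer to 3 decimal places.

Social marginal benefit = demand − MEC = 178.000 - 4.717q.
Set SMB = MC: 178.000 - 4.717q = 36.296 + 1.989q → q* = 21.1309.
The Pigouvian tax equals MEC at q*: 1.120 + 1.450×21.1309 = 31.7598.

tax = $31.760 per unit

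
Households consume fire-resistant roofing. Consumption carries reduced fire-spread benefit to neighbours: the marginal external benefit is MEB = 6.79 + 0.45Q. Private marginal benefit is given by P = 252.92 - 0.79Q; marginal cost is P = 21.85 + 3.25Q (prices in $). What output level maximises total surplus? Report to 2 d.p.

Q* = 66.26

Social marginal benefit = demand + MEB = 259.71 - 0.34Q.
Set SMB = MC: 259.71 - 0.34Q = 21.85 + 3.25Q → Q* = 66.2563.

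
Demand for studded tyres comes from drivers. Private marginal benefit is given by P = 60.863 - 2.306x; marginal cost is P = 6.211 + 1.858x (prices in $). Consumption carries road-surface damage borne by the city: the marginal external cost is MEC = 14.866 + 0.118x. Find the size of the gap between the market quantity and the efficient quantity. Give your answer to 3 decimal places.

3.833 units

Market equilibrium (private): 6.211 + 1.858x = 60.863 - 2.306x → x_m = 13.1249.
Social marginal benefit = demand − MEC = 45.997 - 2.424x.
Set SMB = MC: 45.997 - 2.424x = 6.211 + 1.858x → x* = 9.2915.
Gap = |13.1249 − 9.2915| = 3.8334.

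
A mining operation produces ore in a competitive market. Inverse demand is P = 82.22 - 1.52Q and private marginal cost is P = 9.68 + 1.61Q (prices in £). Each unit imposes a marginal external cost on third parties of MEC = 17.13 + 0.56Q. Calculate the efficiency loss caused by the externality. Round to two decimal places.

Market equilibrium (private): 9.68 + 1.61Q = 82.22 - 1.52Q → Q_m = 23.1757.
Social marginal cost = private MC + MEC = 26.81 + 2.17Q.
Set SMC = demand: 26.81 + 2.17Q = 82.22 - 1.52Q → Q* = 15.0163.
The welfare-loss triangle has base |Q_m − Q*| and height MEC(Q_m) (the vertical gap between SMC and demand is zero at Q* and MEC at Q_m).
DWL = ½ × 8.1594 × 30.1084 = 122.8332.

DWL = £122.83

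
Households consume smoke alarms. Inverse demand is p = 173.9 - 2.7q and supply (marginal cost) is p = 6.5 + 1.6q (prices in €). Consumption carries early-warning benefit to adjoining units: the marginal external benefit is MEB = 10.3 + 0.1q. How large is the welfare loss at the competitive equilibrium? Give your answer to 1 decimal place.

DWL = €24.0

Market equilibrium (private): 6.5 + 1.6q = 173.9 - 2.7q → q_m = 38.9302.
Social marginal benefit = demand + MEB = 184.2 - 2.6q.
Set SMB = MC: 184.2 - 2.6q = 6.5 + 1.6q → q* = 42.3095.
The loss is the area between SMB and MC from q* to q_m; with linear curves that's a triangle of height MEB(q_m).
DWL = ½ × 3.3793 × 14.1930 = 23.9812.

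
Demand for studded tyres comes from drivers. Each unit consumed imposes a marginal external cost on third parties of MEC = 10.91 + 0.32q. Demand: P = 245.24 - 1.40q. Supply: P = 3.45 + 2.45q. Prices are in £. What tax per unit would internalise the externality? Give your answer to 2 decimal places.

Social marginal benefit = demand − MEC = 234.33 - 1.72q.
Set SMB = MC: 234.33 - 1.72q = 3.45 + 2.45q → q* = 55.3669.
The Pigouvian tax equals MEC at q*: 10.91 + 0.32×55.3669 = 28.6274.

tax = £28.63 per unit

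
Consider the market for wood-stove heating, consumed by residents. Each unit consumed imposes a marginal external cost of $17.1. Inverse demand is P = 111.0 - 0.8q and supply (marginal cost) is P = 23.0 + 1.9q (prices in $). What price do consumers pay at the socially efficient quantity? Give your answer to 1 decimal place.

P = $90.0

Social marginal benefit = demand − MEC = 93.9 - 0.8q.
Set SMB = MC: 93.9 - 0.8q = 23.0 + 1.9q → q* = 26.2593.
Consumer price on the demand curve at q*: 111.0 − 0.8×26.2593 = 89.9926.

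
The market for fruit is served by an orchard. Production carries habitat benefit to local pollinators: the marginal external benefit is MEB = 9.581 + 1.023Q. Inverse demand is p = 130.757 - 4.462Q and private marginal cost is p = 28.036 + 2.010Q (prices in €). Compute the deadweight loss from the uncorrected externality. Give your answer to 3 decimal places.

Market equilibrium (private): 28.036 + 2.010Q = 130.757 - 4.462Q → Q_m = 15.8716.
Social marginal cost = private MC − MEB = 18.455 + 0.987Q.
Set SMC = demand: 18.455 + 0.987Q = 130.757 - 4.462Q → Q* = 20.6097.
Height of the DWL triangle at Q_m is demand(Q_m) − SMC(Q_m) = MEB(Q_m) = 25.8176.
DWL = ½ × 4.7381 × 25.8176 = 61.1632.

DWL = €61.163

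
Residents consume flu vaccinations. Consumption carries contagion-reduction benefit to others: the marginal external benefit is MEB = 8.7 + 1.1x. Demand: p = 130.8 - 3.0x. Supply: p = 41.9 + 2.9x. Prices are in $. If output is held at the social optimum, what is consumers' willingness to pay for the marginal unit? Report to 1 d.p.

P = $69.8

Social marginal benefit = demand + MEB = 139.5 - 1.9x.
Set SMB = MC: 139.5 - 1.9x = 41.9 + 2.9x → x* = 20.3333.
Consumer price on the demand curve at x*: 130.8 − 3.0×20.3333 = 69.8001.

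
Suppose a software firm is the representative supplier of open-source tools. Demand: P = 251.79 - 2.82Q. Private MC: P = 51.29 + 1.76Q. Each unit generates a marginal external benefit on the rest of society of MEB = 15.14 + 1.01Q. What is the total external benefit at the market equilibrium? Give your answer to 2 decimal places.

Market equilibrium (private): 51.29 + 1.76Q = 251.79 - 2.82Q → Q_m = 43.7773.
Total external benefit = ∫₀^{Q_m} (15.14 + 1.01Q) dQ = 15.14×43.7773 + ½×1.01×43.7773² = 1630.5966.

1630.60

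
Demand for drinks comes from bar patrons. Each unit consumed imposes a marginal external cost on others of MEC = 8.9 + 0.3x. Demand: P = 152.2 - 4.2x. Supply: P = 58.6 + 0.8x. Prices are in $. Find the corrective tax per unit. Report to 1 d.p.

tax = $13.7 per unit

Social marginal benefit = demand − MEC = 143.3 - 4.5x.
Set SMB = MC: 143.3 - 4.5x = 58.6 + 0.8x → x* = 15.9811.
The Pigouvian tax equals MEC at x*: 8.9 + 0.3×15.9811 = 13.6943.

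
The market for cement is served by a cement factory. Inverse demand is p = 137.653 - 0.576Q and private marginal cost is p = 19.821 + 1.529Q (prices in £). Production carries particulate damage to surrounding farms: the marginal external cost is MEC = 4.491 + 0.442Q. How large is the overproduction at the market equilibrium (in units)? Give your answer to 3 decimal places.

Market equilibrium (private): 19.821 + 1.529Q = 137.653 - 0.576Q → Q_m = 55.9772.
Social marginal cost = private MC + MEC = 24.312 + 1.971Q.
Set SMC = demand: 24.312 + 1.971Q = 137.653 - 0.576Q → Q* = 44.4998.
Gap = |55.9772 − 44.4998| = 11.4774.

11.477 units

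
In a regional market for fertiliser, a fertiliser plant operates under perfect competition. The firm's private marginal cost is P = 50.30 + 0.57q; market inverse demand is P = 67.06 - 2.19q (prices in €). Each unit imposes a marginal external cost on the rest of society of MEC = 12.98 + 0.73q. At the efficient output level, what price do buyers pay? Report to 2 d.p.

Social marginal cost = private MC + MEC = 63.28 + 1.30q.
Set SMC = demand: 63.28 + 1.30q = 67.06 - 2.19q → q* = 1.0831.
Consumer price on the demand curve at q*: 67.06 − 2.19×1.0831 = 64.6880.

P = €64.69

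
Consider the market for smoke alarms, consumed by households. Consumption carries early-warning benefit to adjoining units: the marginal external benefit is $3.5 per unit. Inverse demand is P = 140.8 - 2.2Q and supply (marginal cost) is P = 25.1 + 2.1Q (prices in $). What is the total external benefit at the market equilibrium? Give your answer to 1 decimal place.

Market equilibrium (private): 25.1 + 2.1Q = 140.8 - 2.2Q → Q_m = 26.9070.
Total external benefit = MEB × Q_m = 3.5 × 26.9070 = 94.1745.

$94.2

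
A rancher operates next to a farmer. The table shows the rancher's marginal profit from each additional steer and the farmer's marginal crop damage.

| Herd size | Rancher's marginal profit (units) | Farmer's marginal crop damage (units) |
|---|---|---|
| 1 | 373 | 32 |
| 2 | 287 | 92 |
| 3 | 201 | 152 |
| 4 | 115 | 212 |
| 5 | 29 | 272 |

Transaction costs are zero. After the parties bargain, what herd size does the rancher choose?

3

Bargaining reaches the level where marginal profit last exceeds marginal crop damage.
That holds through level 3 (201 ≥ 152) but not at 4 (115 < 212).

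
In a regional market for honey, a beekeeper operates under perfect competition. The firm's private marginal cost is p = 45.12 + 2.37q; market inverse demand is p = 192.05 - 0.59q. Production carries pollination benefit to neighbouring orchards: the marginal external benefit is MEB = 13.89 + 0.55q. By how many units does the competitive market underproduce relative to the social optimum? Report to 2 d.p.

17.09 units

Market equilibrium (private): 45.12 + 2.37q = 192.05 - 0.59q → q_m = 49.6385.
Social marginal cost = private MC − MEB = 31.23 + 1.82q.
Set SMC = demand: 31.23 + 1.82q = 192.05 - 0.59q → q* = 66.7303.
Gap = |49.6385 − 66.7303| = 17.0918.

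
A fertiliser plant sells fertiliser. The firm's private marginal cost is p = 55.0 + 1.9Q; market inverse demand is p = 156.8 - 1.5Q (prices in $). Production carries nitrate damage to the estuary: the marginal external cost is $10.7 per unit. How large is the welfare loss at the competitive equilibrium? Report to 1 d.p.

Market equilibrium (private): 55.0 + 1.9Q = 156.8 - 1.5Q → Q_m = 29.9412.
Social marginal cost = private MC + MEC = 65.7 + 1.9Q.
Set SMC = demand: 65.7 + 1.9Q = 156.8 - 1.5Q → Q* = 26.7941.
The loss is the area between SMC and demand from Q* to Q_m; with linear curves that's a triangle of height MEC(Q_m).
DWL = ½ × 3.1471 × 10.7000 = 16.8370.

DWL = $16.8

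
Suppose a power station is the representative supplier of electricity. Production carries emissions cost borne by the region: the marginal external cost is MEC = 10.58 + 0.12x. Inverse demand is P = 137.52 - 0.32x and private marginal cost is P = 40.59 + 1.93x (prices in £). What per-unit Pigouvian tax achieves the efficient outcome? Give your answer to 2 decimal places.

Social marginal cost = private MC + MEC = 51.17 + 2.05x.
Set SMC = demand: 51.17 + 2.05x = 137.52 - 0.32x → x* = 36.4346.
The Pigouvian tax equals MEC at x*: 10.58 + 0.12×36.4346 = 14.9522.

tax = £14.95 per unit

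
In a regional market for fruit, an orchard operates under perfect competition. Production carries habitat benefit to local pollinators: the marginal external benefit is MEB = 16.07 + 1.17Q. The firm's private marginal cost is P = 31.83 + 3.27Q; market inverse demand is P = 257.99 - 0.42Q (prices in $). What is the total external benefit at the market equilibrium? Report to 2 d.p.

$3182.46

Market equilibrium (private): 31.83 + 3.27Q = 257.99 - 0.42Q → Q_m = 61.2900.
Total external benefit = ∫₀^{Q_m} (16.07 + 1.17Q) dQ = 16.07×61.2900 + ½×1.17×61.2900² = 3182.4618.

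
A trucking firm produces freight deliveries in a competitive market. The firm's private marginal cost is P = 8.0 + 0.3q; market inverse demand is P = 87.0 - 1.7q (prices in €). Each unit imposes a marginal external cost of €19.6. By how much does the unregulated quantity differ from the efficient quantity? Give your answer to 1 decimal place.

9.8 units

Market equilibrium (private): 8.0 + 0.3q = 87.0 - 1.7q → q_m = 39.5000.
Social marginal cost = private MC + MEC = 27.6 + 0.3q.
Set SMC = demand: 27.6 + 0.3q = 87.0 - 1.7q → q* = 29.7000.
Gap = |39.5000 − 29.7000| = 9.8000.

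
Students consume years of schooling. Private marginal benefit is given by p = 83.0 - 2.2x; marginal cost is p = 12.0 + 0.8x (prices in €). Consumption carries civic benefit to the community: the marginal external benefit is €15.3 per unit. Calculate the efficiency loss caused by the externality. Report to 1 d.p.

Market equilibrium (private): 12.0 + 0.8x = 83.0 - 2.2x → x_m = 23.6667.
Social marginal benefit = demand + MEB = 98.3 - 2.2x.
Set SMB = MC: 98.3 - 2.2x = 12.0 + 0.8x → x* = 28.7667.
The welfare-loss triangle has base |x_m − x*| and height MEB(x_m) (the vertical gap between SMB and MC is zero at x* and MEB at x_m).
DWL = ½ × 5.1000 × 15.3000 = 39.0150.

DWL = €39.0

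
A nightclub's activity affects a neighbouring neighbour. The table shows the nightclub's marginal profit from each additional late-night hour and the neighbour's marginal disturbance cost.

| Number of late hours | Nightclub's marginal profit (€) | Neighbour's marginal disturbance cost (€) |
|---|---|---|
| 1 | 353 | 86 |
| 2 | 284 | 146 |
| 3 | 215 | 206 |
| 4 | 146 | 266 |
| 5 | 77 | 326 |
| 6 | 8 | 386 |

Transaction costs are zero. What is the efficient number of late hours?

Bargaining reaches the level where marginal profit last exceeds marginal disturbance cost.
That holds through level 3 (215 ≥ 206) but not at 4 (146 < 266).

3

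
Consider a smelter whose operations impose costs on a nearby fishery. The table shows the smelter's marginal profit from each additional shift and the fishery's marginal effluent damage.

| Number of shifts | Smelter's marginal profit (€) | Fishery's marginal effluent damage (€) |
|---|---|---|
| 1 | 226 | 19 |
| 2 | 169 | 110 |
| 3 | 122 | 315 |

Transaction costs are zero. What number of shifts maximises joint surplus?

Bargaining reaches the level where marginal profit last exceeds marginal effluent damage.
That holds through level 2 (169 ≥ 110) but not at 3 (122 < 315).

2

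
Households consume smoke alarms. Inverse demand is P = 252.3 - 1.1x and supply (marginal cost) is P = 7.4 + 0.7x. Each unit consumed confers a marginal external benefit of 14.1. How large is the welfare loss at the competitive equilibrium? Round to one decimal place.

Market equilibrium (private): 7.4 + 0.7x = 252.3 - 1.1x → x_m = 136.0556.
Social marginal benefit = demand + MEB = 266.4 - 1.1x.
Set SMB = MC: 266.4 - 1.1x = 7.4 + 0.7x → x* = 143.8889.
Height of the DWL triangle at x_m is SMB(x_m) − MC(x_m) = MEB(x_m) = 14.1000.
DWL = ½ × 7.8333 × 14.1000 = 55.2248.

DWL = 55.2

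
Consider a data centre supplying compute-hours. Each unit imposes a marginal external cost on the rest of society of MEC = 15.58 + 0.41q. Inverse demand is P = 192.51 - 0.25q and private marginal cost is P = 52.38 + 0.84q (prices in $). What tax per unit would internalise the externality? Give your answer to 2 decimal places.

tax = $49.62 per unit

Social marginal cost = private MC + MEC = 67.96 + 1.25q.
Set SMC = demand: 67.96 + 1.25q = 192.51 - 0.25q → q* = 83.0333.
The Pigouvian tax equals MEC at q*: 15.58 + 0.41×83.0333 = 49.6237.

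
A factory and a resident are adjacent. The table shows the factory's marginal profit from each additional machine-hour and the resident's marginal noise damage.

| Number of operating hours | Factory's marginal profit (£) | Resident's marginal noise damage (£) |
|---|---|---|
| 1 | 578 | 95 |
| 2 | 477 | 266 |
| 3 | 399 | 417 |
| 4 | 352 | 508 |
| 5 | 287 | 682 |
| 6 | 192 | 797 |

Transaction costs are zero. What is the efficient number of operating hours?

2

Bargaining reaches the level where marginal profit last exceeds marginal noise damage.
That holds through level 2 (477 ≥ 266) but not at 3 (399 < 417).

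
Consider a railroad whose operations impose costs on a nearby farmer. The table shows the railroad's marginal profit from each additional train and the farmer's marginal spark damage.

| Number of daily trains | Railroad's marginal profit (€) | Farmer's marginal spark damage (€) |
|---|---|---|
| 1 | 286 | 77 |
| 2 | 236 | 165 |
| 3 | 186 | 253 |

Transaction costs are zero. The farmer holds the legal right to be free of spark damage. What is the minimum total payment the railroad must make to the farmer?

€242

Efficient level: marginal profit ≥ marginal spark damage through level 2, so k* = 2.
With the farmer holding the right, the railroad must at least compensate total damage at k*: 77 + 165 = 242.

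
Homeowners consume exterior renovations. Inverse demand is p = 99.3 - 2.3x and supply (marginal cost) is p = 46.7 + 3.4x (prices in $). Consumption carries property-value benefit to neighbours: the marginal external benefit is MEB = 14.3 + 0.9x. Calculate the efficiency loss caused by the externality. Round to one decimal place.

Market equilibrium (private): 46.7 + 3.4x = 99.3 - 2.3x → x_m = 9.2281.
Social marginal benefit = demand + MEB = 113.6 - 1.4x.
Set SMB = MC: 113.6 - 1.4x = 46.7 + 3.4x → x* = 13.9375.
The welfare-loss triangle has base |x_m − x*| and height MEB(x_m) (the vertical gap between SMB and MC is zero at x* and MEB at x_m).
DWL = ½ × 4.7094 × 22.6053 = 53.2287.

DWL = $53.2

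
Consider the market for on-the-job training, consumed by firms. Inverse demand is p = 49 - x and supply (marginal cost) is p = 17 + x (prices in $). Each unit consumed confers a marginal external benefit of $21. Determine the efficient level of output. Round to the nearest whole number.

Social marginal benefit = demand + MEB = 70 - x.
Set SMB = MC: 70 - x = 17 + x → x* = 26.5000.

x* = 27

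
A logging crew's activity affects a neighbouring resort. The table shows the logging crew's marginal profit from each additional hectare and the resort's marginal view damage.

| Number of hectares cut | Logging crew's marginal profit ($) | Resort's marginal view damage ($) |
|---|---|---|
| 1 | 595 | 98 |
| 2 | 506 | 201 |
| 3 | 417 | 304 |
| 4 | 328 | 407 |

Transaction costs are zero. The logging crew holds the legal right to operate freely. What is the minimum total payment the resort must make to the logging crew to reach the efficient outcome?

$328

Left alone the logging crew would choose level 4 (marginal profit stays positive).
Efficient level: k* = 3 (marginal profit ≥ marginal view damage through 3).
The resort must at least cover the logging crew's forgone profit from cutting 4→3: 328 = 328.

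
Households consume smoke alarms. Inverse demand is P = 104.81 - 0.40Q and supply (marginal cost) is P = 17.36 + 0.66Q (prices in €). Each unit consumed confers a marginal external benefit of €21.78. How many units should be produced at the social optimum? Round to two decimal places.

Social marginal benefit = demand + MEB = 126.59 - 0.40Q.
Set SMB = MC: 126.59 - 0.40Q = 17.36 + 0.66Q → Q* = 103.0472.

Q* = 103.05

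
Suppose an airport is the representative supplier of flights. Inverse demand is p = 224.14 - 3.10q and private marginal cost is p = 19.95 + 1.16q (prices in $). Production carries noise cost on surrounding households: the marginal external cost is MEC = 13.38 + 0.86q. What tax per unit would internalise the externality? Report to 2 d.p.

tax = $45.43 per unit

Social marginal cost = private MC + MEC = 33.33 + 2.02q.
Set SMC = demand: 33.33 + 2.02q = 224.14 - 3.10q → q* = 37.2676.
The Pigouvian tax equals MEC at q*: 13.38 + 0.86×37.2676 = 45.4301.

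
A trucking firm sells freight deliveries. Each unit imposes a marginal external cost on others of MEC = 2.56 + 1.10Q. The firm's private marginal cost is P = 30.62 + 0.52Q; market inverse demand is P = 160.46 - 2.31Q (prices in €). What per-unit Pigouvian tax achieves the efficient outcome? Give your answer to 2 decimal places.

tax = €38.19 per unit

Social marginal cost = private MC + MEC = 33.18 + 1.62Q.
Set SMC = demand: 33.18 + 1.62Q = 160.46 - 2.31Q → Q* = 32.3868.
The Pigouvian tax equals MEC at Q*: 2.56 + 1.10×32.3868 = 38.1855.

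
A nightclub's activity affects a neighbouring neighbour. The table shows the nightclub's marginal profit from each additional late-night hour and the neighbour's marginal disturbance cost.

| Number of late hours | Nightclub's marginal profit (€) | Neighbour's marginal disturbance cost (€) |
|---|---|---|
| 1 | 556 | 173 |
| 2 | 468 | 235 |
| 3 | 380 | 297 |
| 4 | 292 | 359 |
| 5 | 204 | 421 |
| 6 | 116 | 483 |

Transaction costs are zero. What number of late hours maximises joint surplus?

Bargaining reaches the level where marginal profit last exceeds marginal disturbance cost.
That holds through level 3 (380 ≥ 297) but not at 4 (292 < 359).

3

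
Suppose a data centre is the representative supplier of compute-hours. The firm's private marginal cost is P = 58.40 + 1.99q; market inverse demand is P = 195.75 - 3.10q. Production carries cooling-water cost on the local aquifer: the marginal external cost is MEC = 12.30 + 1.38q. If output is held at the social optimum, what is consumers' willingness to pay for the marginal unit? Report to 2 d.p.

Social marginal cost = private MC + MEC = 70.70 + 3.37q.
Set SMC = demand: 70.70 + 3.37q = 195.75 - 3.10q → q* = 19.3277.
Consumer price on the demand curve at q*: 195.75 − 3.10×19.3277 = 135.8341.

P = 135.83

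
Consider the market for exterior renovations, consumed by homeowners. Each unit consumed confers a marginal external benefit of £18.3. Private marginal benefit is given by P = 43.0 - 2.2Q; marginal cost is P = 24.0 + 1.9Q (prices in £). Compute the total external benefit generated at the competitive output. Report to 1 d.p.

£84.8

Market equilibrium (private): 24.0 + 1.9Q = 43.0 - 2.2Q → Q_m = 4.6341.
Total external benefit = MEB × Q_m = 18.3 × 4.6341 = 84.8040.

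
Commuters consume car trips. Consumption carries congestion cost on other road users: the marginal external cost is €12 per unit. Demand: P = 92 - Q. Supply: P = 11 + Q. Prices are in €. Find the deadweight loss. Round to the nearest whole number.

Market equilibrium (private): 11 + Q = 92 - Q → Q_m = 40.5000.
Social marginal benefit = demand − MEC = 80 - Q.
Set SMB = MC: 80 - Q = 11 + Q → Q* = 34.5000.
Height of the DWL triangle at Q_m is MC(Q_m) − SMB(Q_m) = MEC(Q_m) = 12.0000.
DWL = ½ × 6.0000 × 12.0000 = 36.0000.

DWL = €36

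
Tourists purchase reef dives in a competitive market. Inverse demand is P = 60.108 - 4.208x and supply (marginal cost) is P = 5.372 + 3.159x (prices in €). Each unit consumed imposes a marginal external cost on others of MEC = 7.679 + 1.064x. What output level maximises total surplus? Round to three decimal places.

Social marginal benefit = demand − MEC = 52.429 - 5.272x.
Set SMB = MC: 52.429 - 5.272x = 5.372 + 3.159x → x* = 5.5814.

x* = 5.581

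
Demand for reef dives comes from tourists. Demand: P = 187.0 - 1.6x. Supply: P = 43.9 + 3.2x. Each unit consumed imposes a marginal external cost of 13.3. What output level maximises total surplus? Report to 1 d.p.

x* = 27.0

Social marginal benefit = demand − MEC = 173.7 - 1.6x.
Set SMB = MC: 173.7 - 1.6x = 43.9 + 3.2x → x* = 27.0417.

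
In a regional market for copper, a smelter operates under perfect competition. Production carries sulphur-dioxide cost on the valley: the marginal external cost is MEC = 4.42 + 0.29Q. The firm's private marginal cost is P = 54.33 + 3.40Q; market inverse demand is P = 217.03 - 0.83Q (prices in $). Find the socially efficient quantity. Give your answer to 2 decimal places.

Q* = 35.02

Social marginal cost = private MC + MEC = 58.75 + 3.69Q.
Set SMC = demand: 58.75 + 3.69Q = 217.03 - 0.83Q → Q* = 35.0177.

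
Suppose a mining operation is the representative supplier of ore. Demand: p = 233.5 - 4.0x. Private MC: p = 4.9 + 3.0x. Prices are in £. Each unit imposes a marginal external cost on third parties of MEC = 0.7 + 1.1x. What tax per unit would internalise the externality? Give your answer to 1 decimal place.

Social marginal cost = private MC + MEC = 5.6 + 4.1x.
Set SMC = demand: 5.6 + 4.1x = 233.5 - 4.0x → x* = 28.1358.
The Pigouvian tax equals MEC at x*: 0.7 + 1.1×28.1358 = 31.6494.

tax = £31.6 per unit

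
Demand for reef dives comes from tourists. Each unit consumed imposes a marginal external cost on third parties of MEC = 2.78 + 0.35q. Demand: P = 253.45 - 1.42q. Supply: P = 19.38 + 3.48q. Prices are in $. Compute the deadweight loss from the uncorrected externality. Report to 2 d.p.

Market equilibrium (private): 19.38 + 3.48q = 253.45 - 1.42q → q_m = 47.7694.
Social marginal benefit = demand − MEC = 250.67 - 1.77q.
Set SMB = MC: 250.67 - 1.77q = 19.38 + 3.48q → q* = 44.0552.
Height of the DWL triangle at q_m is MC(q_m) − SMB(q_m) = MEC(q_m) = 19.4993.
DWL = ½ × 3.7142 × 19.4993 = 36.2122.

DWL = $36.21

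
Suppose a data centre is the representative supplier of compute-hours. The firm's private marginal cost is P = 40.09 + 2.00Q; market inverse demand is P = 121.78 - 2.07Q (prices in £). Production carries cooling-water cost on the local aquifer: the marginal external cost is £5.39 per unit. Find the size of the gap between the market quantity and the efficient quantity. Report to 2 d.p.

Market equilibrium (private): 40.09 + 2.00Q = 121.78 - 2.07Q → Q_m = 20.0713.
Social marginal cost = private MC + MEC = 45.48 + 2.00Q.
Set SMC = demand: 45.48 + 2.00Q = 121.78 - 2.07Q → Q* = 18.7469.
Gap = |20.0713 − 18.7469| = 1.3244.

1.32 units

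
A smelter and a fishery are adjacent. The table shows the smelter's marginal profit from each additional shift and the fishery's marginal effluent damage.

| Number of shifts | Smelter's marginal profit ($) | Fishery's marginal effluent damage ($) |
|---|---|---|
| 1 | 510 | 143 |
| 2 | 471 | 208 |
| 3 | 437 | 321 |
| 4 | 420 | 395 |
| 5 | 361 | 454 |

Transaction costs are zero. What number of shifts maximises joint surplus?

4

Bargaining reaches the level where marginal profit last exceeds marginal effluent damage.
That holds through level 4 (420 ≥ 395) but not at 5 (361 < 454).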